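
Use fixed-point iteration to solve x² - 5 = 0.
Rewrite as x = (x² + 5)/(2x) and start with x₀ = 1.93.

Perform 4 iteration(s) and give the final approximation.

Equation: x² - 5 = 0
Fixed-point form: x = (x² + 5)/(2x)
x₀ = 1.93

x_1 = g(1.930000) = 2.260337
x_2 = g(2.260337) = 2.236198
x_3 = g(2.236198) = 2.236068
x_4 = g(2.236068) = 2.236068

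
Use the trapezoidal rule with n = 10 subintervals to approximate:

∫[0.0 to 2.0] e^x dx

f(x) = e^x
a = 0.0, b = 2.0, n = 10
h = (b - a)/n = 0.200000

Trapezoidal rule: (h/2)[f(x₀) + 2f(x₁) + 2f(x₂) + ... + f(xₙ)]

x_0 = 0.0000, f(x_0) = 1.000000, coefficient = 1
x_1 = 0.2000, f(x_1) = 1.221403, coefficient = 2
x_2 = 0.4000, f(x_2) = 1.491825, coefficient = 2
x_3 = 0.6000, f(x_3) = 1.822119, coefficient = 2
x_4 = 0.8000, f(x_4) = 2.225541, coefficient = 2
x_5 = 1.0000, f(x_5) = 2.718282, coefficient = 2
x_6 = 1.2000, f(x_6) = 3.320117, coefficient = 2
x_7 = 1.4000, f(x_7) = 4.055200, coefficient = 2
x_8 = 1.6000, f(x_8) = 4.953032, coefficient = 2
x_9 = 1.8000, f(x_9) = 6.049647, coefficient = 2
x_10 = 2.0000, f(x_10) = 7.389056, coefficient = 1

I ≈ (0.200000/2) × 64.103388 = 6.410339
Exact value: 6.389056
Error: 0.021283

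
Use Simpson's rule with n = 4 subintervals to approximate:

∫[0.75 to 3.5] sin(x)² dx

f(x) = sin(x)²
a = 0.75, b = 3.5, n = 4
h = (b - a)/n = 0.687500

Simpson's rule: (h/3)[f(x₀) + 4f(x₁) + 2f(x₂) + ... + f(xₙ)]

x_0 = 0.7500, f(x_0) = 0.464631, coefficient = 1
x_1 = 1.4375, f(x_1) = 0.982337, coefficient = 4
x_2 = 2.1250, f(x_2) = 0.723044, coefficient = 2
x_3 = 2.8125, f(x_3) = 0.104448, coefficient = 4
x_4 = 3.5000, f(x_4) = 0.123049, coefficient = 1

I ≈ (0.687500/3) × 6.380909 = 1.462292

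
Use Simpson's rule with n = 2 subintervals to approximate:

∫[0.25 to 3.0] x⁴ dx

f(x) = x⁴
a = 0.25, b = 3.0, n = 2
h = (b - a)/n = 1.375000

Simpson's rule: (h/3)[f(x₀) + 4f(x₁) + 2f(x₂) + ... + f(xₙ)]

x_0 = 0.2500, f(x_0) = 0.003906, coefficient = 1
x_1 = 1.6250, f(x_1) = 6.972900, coefficient = 4
x_2 = 3.0000, f(x_2) = 81.000000, coefficient = 1

I ≈ (1.375000/3) × 108.895508 = 49.910441
Exact value: 48.599805
Error: 1.310636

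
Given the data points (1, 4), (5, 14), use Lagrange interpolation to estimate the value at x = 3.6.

Lagrange interpolation formula:
P(x) = Σ yᵢ × Lᵢ(x)
where Lᵢ(x) = Π_{j≠i} (x - xⱼ)/(xᵢ - xⱼ)

L_0(3.6) = (3.6 - 5)/(1 - 5) = 0.350000
L_1(3.6) = (3.6 - 1)/(5 - 1) = 0.650000

P(3.6) = 4×L_0(3.6) + 14×L_1(3.6)
P(3.6) = 10.500000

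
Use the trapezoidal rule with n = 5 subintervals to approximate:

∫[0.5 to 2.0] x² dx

f(x) = x²
a = 0.5, b = 2.0, n = 5
h = (b - a)/n = 0.300000

Trapezoidal rule: (h/2)[f(x₀) + 2f(x₁) + 2f(x₂) + ... + f(xₙ)]

x_0 = 0.5000, f(x_0) = 0.250000, coefficient = 1
x_1 = 0.8000, f(x_1) = 0.640000, coefficient = 2
x_2 = 1.1000, f(x_2) = 1.210000, coefficient = 2
x_3 = 1.4000, f(x_3) = 1.960000, coefficient = 2
x_4 = 1.7000, f(x_4) = 2.890000, coefficient = 2
x_5 = 2.0000, f(x_5) = 4.000000, coefficient = 1

I ≈ (0.300000/2) × 17.650000 = 2.647500
Exact value: 2.625000
Error: 0.022500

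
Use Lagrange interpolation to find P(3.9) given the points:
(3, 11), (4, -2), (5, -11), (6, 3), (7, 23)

Lagrange interpolation formula:
P(x) = Σ yᵢ × Lᵢ(x)
where Lᵢ(x) = Π_{j≠i} (x - xⱼ)/(xᵢ - xⱼ)

L_0(3.9) = (3.9 - 4)/(3 - 4) × (3.9 - 5)/(3 - 5) × (3.9 - 6)/(3 - 6) × (3.9 - 7)/(3 - 7) = 0.029838
L_1(3.9) = (3.9 - 3)/(4 - 3) × (3.9 - 5)/(4 - 5) × (3.9 - 6)/(4 - 6) × (3.9 - 7)/(4 - 7) = 1.074150
L_2(3.9) = (3.9 - 3)/(5 - 3) × (3.9 - 4)/(5 - 4) × (3.9 - 6)/(5 - 6) × (3.9 - 7)/(5 - 7) = -0.146475
L_3(3.9) = (3.9 - 3)/(6 - 3) × (3.9 - 4)/(6 - 4) × (3.9 - 5)/(6 - 5) × (3.9 - 7)/(6 - 7) = 0.051150
L_4(3.9) = (3.9 - 3)/(7 - 3) × (3.9 - 4)/(7 - 4) × (3.9 - 5)/(7 - 5) × (3.9 - 6)/(7 - 6) = -0.008663

P(3.9) = 11×L_0(3.9) + (-2)×L_1(3.9) + (-11)×L_2(3.9) + 3×L_3(3.9) + 23×L_4(3.9)
P(3.9) = -0.254650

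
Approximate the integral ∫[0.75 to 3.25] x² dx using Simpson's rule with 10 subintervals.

f(x) = x²
a = 0.75, b = 3.25, n = 10
h = (b - a)/n = 0.250000

Simpson's rule: (h/3)[f(x₀) + 4f(x₁) + 2f(x₂) + ... + f(xₙ)]

x_0 = 0.7500, f(x_0) = 0.562500, coefficient = 1
x_1 = 1.0000, f(x_1) = 1.000000, coefficient = 4
x_2 = 1.2500, f(x_2) = 1.562500, coefficient = 2
x_3 = 1.5000, f(x_3) = 2.250000, coefficient = 4
x_4 = 1.7500, f(x_4) = 3.062500, coefficient = 2
x_5 = 2.0000, f(x_5) = 4.000000, coefficient = 4
x_6 = 2.2500, f(x_6) = 5.062500, coefficient = 2
x_7 = 2.5000, f(x_7) = 6.250000, coefficient = 4
x_8 = 2.7500, f(x_8) = 7.562500, coefficient = 2
x_9 = 3.0000, f(x_9) = 9.000000, coefficient = 4
x_10 = 3.2500, f(x_10) = 10.562500, coefficient = 1

I ≈ (0.250000/3) × 135.625000 = 11.302083
Exact value: 11.302083
Error: 0.000000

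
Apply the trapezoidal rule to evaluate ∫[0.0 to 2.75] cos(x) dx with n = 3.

f(x) = cos(x)
a = 0.0, b = 2.75, n = 3
h = (b - a)/n = 0.916667

Trapezoidal rule: (h/2)[f(x₀) + 2f(x₁) + 2f(x₂) + ... + f(xₙ)]

x_0 = 0.0000, f(x_0) = 1.000000, coefficient = 1
x_1 = 0.9167, f(x_1) = 0.608469, coefficient = 2
x_2 = 1.8333, f(x_2) = -0.259531, coefficient = 2
x_3 = 2.7500, f(x_3) = -0.924302, coefficient = 1

I ≈ (0.916667/2) × 0.773572 = 0.354554
Exact value: 0.381661
Error: 0.027107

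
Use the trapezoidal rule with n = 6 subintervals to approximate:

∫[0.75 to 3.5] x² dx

f(x) = x²
a = 0.75, b = 3.5, n = 6
h = (b - a)/n = 0.458333

Trapezoidal rule: (h/2)[f(x₀) + 2f(x₁) + 2f(x₂) + ... + f(xₙ)]

x_0 = 0.7500, f(x_0) = 0.562500, coefficient = 1
x_1 = 1.2083, f(x_1) = 1.460069, coefficient = 2
x_2 = 1.6667, f(x_2) = 2.777778, coefficient = 2
x_3 = 2.1250, f(x_3) = 4.515625, coefficient = 2
x_4 = 2.5833, f(x_4) = 6.673611, coefficient = 2
x_5 = 3.0417, f(x_5) = 9.251736, coefficient = 2
x_6 = 3.5000, f(x_6) = 12.250000, coefficient = 1

I ≈ (0.458333/2) × 62.170139 = 14.247323
Exact value: 14.151042
Error: 0.096282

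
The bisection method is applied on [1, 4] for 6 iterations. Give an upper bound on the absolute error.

Bisection error bound: |error| ≤ (b-a)/2^n
|error| ≤ (4 - 1)/2^6 = 3/2^6
|error| ≤ 0.0468750000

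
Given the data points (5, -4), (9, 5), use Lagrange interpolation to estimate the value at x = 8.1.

Lagrange interpolation formula:
P(x) = Σ yᵢ × Lᵢ(x)
where Lᵢ(x) = Π_{j≠i} (x - xⱼ)/(xᵢ - xⱼ)

L_0(8.1) = (8.1 - 9)/(5 - 9) = 0.225000
L_1(8.1) = (8.1 - 5)/(9 - 5) = 0.775000

P(8.1) = (-4)×L_0(8.1) + 5×L_1(8.1)
P(8.1) = 2.975000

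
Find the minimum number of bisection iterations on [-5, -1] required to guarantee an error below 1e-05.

We need (b-a)/2^n ≤ 1e-05
(-1 - (-5))/2^n ≤ 1e-05
4/2^n ≤ 1e-05
2^n ≥ 400000
n ≥ log₂(400000) = 18.61
n ≥ 19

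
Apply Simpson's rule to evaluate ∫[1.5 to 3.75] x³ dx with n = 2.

f(x) = x³
a = 1.5, b = 3.75, n = 2
h = (b - a)/n = 1.125000

Simpson's rule: (h/3)[f(x₀) + 4f(x₁) + 2f(x₂) + ... + f(xₙ)]

x_0 = 1.5000, f(x_0) = 3.375000, coefficient = 1
x_1 = 2.6250, f(x_1) = 18.087891, coefficient = 4
x_2 = 3.7500, f(x_2) = 52.734375, coefficient = 1

I ≈ (1.125000/3) × 128.460938 = 48.172852
Exact value: 48.172852
Error: 0.000000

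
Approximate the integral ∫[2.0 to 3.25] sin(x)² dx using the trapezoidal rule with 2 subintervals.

f(x) = sin(x)²
a = 2.0, b = 3.25, n = 2
h = (b - a)/n = 0.625000

Trapezoidal rule: (h/2)[f(x₀) + 2f(x₁) + 2f(x₂) + ... + f(xₙ)]

x_0 = 2.0000, f(x_0) = 0.826822, coefficient = 1
x_1 = 2.6250, f(x_1) = 0.243957, coefficient = 2
x_2 = 3.2500, f(x_2) = 0.011706, coefficient = 1

I ≈ (0.625000/2) × 1.326443 = 0.414513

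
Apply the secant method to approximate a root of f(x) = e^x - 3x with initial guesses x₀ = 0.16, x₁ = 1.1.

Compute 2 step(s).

f(x) = e^x - 3x
x₀ = 0.16, x₁ = 1.1

Secant formula: x_{n+1} = x_n - f(x_n)(x_n - x_{n-1})/(f(x_n) - f(x_{n-1}))

Iteration 1:
  f(0.160000) = 0.693511
  f(1.100000) = -0.295834
  x_2 = 1.100000 - (-0.295834)×(1.100000 - 0.160000)/(-0.295834 - 0.693511)
       = 0.818921
Iteration 2:
  f(1.100000) = -0.295834
  f(0.818921) = -0.188712
  x_3 = 0.818921 - (-0.188712)×(0.818921 - 1.100000)/(-0.188712 - (-0.295834))
       = 0.323758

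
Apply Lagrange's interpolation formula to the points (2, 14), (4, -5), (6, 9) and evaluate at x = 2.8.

Lagrange interpolation formula:
P(x) = Σ yᵢ × Lᵢ(x)
where Lᵢ(x) = Π_{j≠i} (x - xⱼ)/(xᵢ - xⱼ)

L_0(2.8) = (2.8 - 4)/(2 - 4) × (2.8 - 6)/(2 - 6) = 0.480000
L_1(2.8) = (2.8 - 2)/(4 - 2) × (2.8 - 6)/(4 - 6) = 0.640000
L_2(2.8) = (2.8 - 2)/(6 - 2) × (2.8 - 4)/(6 - 4) = -0.120000

P(2.8) = 14×L_0(2.8) + (-5)×L_1(2.8) + 9×L_2(2.8)
P(2.8) = 2.440000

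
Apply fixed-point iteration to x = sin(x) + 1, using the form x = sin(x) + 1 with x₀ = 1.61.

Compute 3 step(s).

Equation: x = sin(x) + 1
Fixed-point form: x = sin(x) + 1
x₀ = 1.61

x_1 = g(1.610000) = 1.999232
x_2 = g(1.999232) = 1.909617
x_3 = g(1.909617) = 1.943147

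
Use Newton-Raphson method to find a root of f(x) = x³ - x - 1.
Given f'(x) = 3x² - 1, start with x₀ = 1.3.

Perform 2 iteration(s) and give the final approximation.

f(x) = x³ - x - 1
f'(x) = 3x² - 1
x₀ = 1.3

Newton-Raphson formula: x_{n+1} = x_n - f(x_n)/f'(x_n)

Iteration 1:
  f(1.300000) = -0.103000
  f'(1.300000) = 4.070000
  x_1 = 1.300000 - (-0.103000)/4.070000 = 1.325307
Iteration 2:
  f(1.325307) = 0.002514
  f'(1.325307) = 4.269317
  x_2 = 1.325307 - 0.002514/4.269317 = 1.324718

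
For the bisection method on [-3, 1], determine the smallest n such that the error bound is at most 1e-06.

We need (b-a)/2^n ≤ 1e-06
(1 - (-3))/2^n ≤ 1e-06
4/2^n ≤ 1e-06
2^n ≥ 4000000
n ≥ log₂(4000000) = 21.93
n ≥ 22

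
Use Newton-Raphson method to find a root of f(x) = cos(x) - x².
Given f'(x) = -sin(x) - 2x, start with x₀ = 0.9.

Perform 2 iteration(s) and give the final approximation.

f(x) = cos(x) - x²
f'(x) = -sin(x) - 2x
x₀ = 0.9

Newton-Raphson formula: x_{n+1} = x_n - f(x_n)/f'(x_n)

Iteration 1:
  f(0.900000) = -0.188390
  f'(0.900000) = -2.583327
  x_1 = 0.900000 - (-0.188390)/(-2.583327) = 0.827075
Iteration 2:
  f(0.827075) = -0.007021
  f'(0.827075) = -2.390103
  x_2 = 0.827075 - (-0.007021)/(-2.390103) = 0.824137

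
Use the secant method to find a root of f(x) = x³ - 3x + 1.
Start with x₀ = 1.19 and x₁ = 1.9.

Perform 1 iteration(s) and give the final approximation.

f(x) = x³ - 3x + 1
x₀ = 1.19, x₁ = 1.9

Secant formula: x_{n+1} = x_n - f(x_n)(x_n - x_{n-1})/(f(x_n) - f(x_{n-1}))

Iteration 1:
  f(1.190000) = -0.884841
  f(1.900000) = 2.159000
  x_2 = 1.900000 - 2.159000×(1.900000 - 1.190000)/(2.159000 - (-0.884841))
       = 1.396396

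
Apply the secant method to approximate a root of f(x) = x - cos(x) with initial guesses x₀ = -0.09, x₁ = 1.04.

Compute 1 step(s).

f(x) = x - cos(x)
x₀ = -0.09, x₁ = 1.04

Secant formula: x_{n+1} = x_n - f(x_n)(x_n - x_{n-1})/(f(x_n) - f(x_{n-1}))

Iteration 1:
  f(-0.090000) = -1.085953
  f(1.040000) = 0.533780
  x_2 = 1.040000 - 0.533780×(1.040000 - (-0.090000))/(0.533780 - (-1.085953))
       = 0.667611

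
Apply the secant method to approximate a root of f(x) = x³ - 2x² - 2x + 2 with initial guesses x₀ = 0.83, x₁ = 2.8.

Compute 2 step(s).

f(x) = x³ - 2x² - 2x + 2
x₀ = 0.83, x₁ = 2.8

Secant formula: x_{n+1} = x_n - f(x_n)(x_n - x_{n-1})/(f(x_n) - f(x_{n-1}))

Iteration 1:
  f(0.830000) = -0.466013
  f(2.800000) = 2.672000
  x_2 = 2.800000 - 2.672000×(2.800000 - 0.830000)/(2.672000 - (-0.466013))
       = 1.122556
Iteration 2:
  f(2.800000) = 2.672000
  f(1.122556) = -1.350808
  x_3 = 1.122556 - (-1.350808)×(1.122556 - 2.800000)/(-1.350808 - 2.672000)
       = 1.685821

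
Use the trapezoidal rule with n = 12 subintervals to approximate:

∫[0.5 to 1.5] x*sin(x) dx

f(x) = x*sin(x)
a = 0.5, b = 1.5, n = 12
h = (b - a)/n = 0.083333

Trapezoidal rule: (h/2)[f(x₀) + 2f(x₁) + 2f(x₂) + ... + f(xₙ)]

x_0 = 0.5000, f(x_0) = 0.239713, coefficient = 1
x_1 = 0.5833, f(x_1) = 0.321305, coefficient = 2
x_2 = 0.6667, f(x_2) = 0.412247, coefficient = 2
x_3 = 0.7500, f(x_3) = 0.511229, coefficient = 2
x_4 = 0.8333, f(x_4) = 0.616814, coefficient = 2
x_5 = 0.9167, f(x_5) = 0.727446, coefficient = 2
x_6 = 1.0000, f(x_6) = 0.841471, coefficient = 2
x_7 = 1.0833, f(x_7) = 0.957151, coefficient = 2
x_8 = 1.1667, f(x_8) = 1.072686, coefficient = 2
x_9 = 1.2500, f(x_9) = 1.186231, coefficient = 2
x_10 = 1.3333, f(x_10) = 1.295917, coefficient = 2
x_11 = 1.4167, f(x_11) = 1.399873, coefficient = 2
x_12 = 1.5000, f(x_12) = 1.496242, coefficient = 1

I ≈ (0.083333/2) × 20.420695 = 0.850862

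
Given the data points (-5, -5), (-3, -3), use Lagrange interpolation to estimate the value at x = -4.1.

Lagrange interpolation formula:
P(x) = Σ yᵢ × Lᵢ(x)
where Lᵢ(x) = Π_{j≠i} (x - xⱼ)/(xᵢ - xⱼ)

L_0(-4.1) = (-4.1 - (-3))/(-5 - (-3)) = 0.550000
L_1(-4.1) = (-4.1 - (-5))/(-3 - (-5)) = 0.450000

P(-4.1) = (-5)×L_0(-4.1) + (-3)×L_1(-4.1)
P(-4.1) = -4.100000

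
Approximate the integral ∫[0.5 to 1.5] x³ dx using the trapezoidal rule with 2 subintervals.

f(x) = x³
a = 0.5, b = 1.5, n = 2
h = (b - a)/n = 0.500000

Trapezoidal rule: (h/2)[f(x₀) + 2f(x₁) + 2f(x₂) + ... + f(xₙ)]

x_0 = 0.5000, f(x_0) = 0.125000, coefficient = 1
x_1 = 1.0000, f(x_1) = 1.000000, coefficient = 2
x_2 = 1.5000, f(x_2) = 3.375000, coefficient = 1

I ≈ (0.500000/2) × 5.500000 = 1.375000
Exact value: 1.250000
Error: 0.125000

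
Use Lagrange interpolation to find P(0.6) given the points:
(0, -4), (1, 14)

Lagrange interpolation formula:
P(x) = Σ yᵢ × Lᵢ(x)
where Lᵢ(x) = Π_{j≠i} (x - xⱼ)/(xᵢ - xⱼ)

L_0(0.6) = (0.6 - 1)/(0 - 1) = 0.400000
L_1(0.6) = (0.6 - 0)/(1 - 0) = 0.600000

P(0.6) = (-4)×L_0(0.6) + 14×L_1(0.6)
P(0.6) = 6.800000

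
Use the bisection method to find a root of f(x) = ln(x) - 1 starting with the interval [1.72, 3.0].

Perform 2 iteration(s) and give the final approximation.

f(x) = ln(x) - 1
Initial interval: [1.72, 3.0]

Iteration 1:
  c_1 = (1.720000 + 3.000000)/2 = 2.360000
  f(c_1) = f(2.360000) = -0.141338
  f(a) × f(c) ≥ 0, new interval: [2.360000, 3.000000]
Iteration 2:
  c_2 = (2.360000 + 3.000000)/2 = 2.680000
  f(c_2) = f(2.680000) = -0.014183
  f(a) × f(c) ≥ 0, new interval: [2.680000, 3.000000]

After 2 iteration(s), the approximation is c_2 = 2.680000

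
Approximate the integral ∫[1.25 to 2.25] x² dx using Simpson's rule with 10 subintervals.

f(x) = x²
a = 1.25, b = 2.25, n = 10
h = (b - a)/n = 0.100000

Simpson's rule: (h/3)[f(x₀) + 4f(x₁) + 2f(x₂) + ... + f(xₙ)]

x_0 = 1.2500, f(x_0) = 1.562500, coefficient = 1
x_1 = 1.3500, f(x_1) = 1.822500, coefficient = 4
x_2 = 1.4500, f(x_2) = 2.102500, coefficient = 2
x_3 = 1.5500, f(x_3) = 2.402500, coefficient = 4
x_4 = 1.6500, f(x_4) = 2.722500, coefficient = 2
x_5 = 1.7500, f(x_5) = 3.062500, coefficient = 4
x_6 = 1.8500, f(x_6) = 3.422500, coefficient = 2
x_7 = 1.9500, f(x_7) = 3.802500, coefficient = 4
x_8 = 2.0500, f(x_8) = 4.202500, coefficient = 2
x_9 = 2.1500, f(x_9) = 4.622500, coefficient = 4
x_10 = 2.2500, f(x_10) = 5.062500, coefficient = 1

I ≈ (0.100000/3) × 94.375000 = 3.145833
Exact value: 3.145833
Error: 0.000000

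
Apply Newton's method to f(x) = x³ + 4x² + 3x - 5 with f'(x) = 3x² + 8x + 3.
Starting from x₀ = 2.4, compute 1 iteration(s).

f(x) = x³ + 4x² + 3x - 5
f'(x) = 3x² + 8x + 3
x₀ = 2.4

Newton-Raphson formula: x_{n+1} = x_n - f(x_n)/f'(x_n)

Iteration 1:
  f(2.400000) = 39.064000
  f'(2.400000) = 39.480000
  x_1 = 2.400000 - 39.064000/39.480000 = 1.410537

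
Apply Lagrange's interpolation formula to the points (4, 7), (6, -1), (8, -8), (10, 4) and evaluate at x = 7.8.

Lagrange interpolation formula:
P(x) = Σ yᵢ × Lᵢ(x)
where Lᵢ(x) = Π_{j≠i} (x - xⱼ)/(xᵢ - xⱼ)

L_0(7.8) = (7.8 - 6)/(4 - 6) × (7.8 - 8)/(4 - 8) × (7.8 - 10)/(4 - 10) = -0.016500
L_1(7.8) = (7.8 - 4)/(6 - 4) × (7.8 - 8)/(6 - 8) × (7.8 - 10)/(6 - 10) = 0.104500
L_2(7.8) = (7.8 - 4)/(8 - 4) × (7.8 - 6)/(8 - 6) × (7.8 - 10)/(8 - 10) = 0.940500
L_3(7.8) = (7.8 - 4)/(10 - 4) × (7.8 - 6)/(10 - 6) × (7.8 - 8)/(10 - 8) = -0.028500

P(7.8) = 7×L_0(7.8) + (-1)×L_1(7.8) + (-8)×L_2(7.8) + 4×L_3(7.8)
P(7.8) = -7.858000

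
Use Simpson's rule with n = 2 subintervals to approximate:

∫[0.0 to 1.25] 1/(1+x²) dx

f(x) = 1/(1+x²)
a = 0.0, b = 1.25, n = 2
h = (b - a)/n = 0.625000

Simpson's rule: (h/3)[f(x₀) + 4f(x₁) + 2f(x₂) + ... + f(xₙ)]

x_0 = 0.0000, f(x_0) = 1.000000, coefficient = 1
x_1 = 0.6250, f(x_1) = 0.719101, coefficient = 4
x_2 = 1.2500, f(x_2) = 0.390244, coefficient = 1

I ≈ (0.625000/3) × 4.266648 = 0.888885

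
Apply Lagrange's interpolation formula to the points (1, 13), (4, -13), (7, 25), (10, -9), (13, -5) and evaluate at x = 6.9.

Lagrange interpolation formula:
P(x) = Σ yᵢ × Lᵢ(x)
where Lᵢ(x) = Π_{j≠i} (x - xⱼ)/(xᵢ - xⱼ)

L_0(6.9) = (6.9 - 4)/(1 - 4) × (6.9 - 7)/(1 - 7) × (6.9 - 10)/(1 - 10) × (6.9 - 13)/(1 - 13) = -0.002821
L_1(6.9) = (6.9 - 1)/(4 - 1) × (6.9 - 7)/(4 - 7) × (6.9 - 10)/(4 - 10) × (6.9 - 13)/(4 - 13) = 0.022957
L_2(6.9) = (6.9 - 1)/(7 - 1) × (6.9 - 4)/(7 - 4) × (6.9 - 10)/(7 - 10) × (6.9 - 13)/(7 - 13) = 0.998611
L_3(6.9) = (6.9 - 1)/(10 - 1) × (6.9 - 4)/(10 - 4) × (6.9 - 7)/(10 - 7) × (6.9 - 13)/(10 - 13) = -0.021476
L_4(6.9) = (6.9 - 1)/(13 - 1) × (6.9 - 4)/(13 - 4) × (6.9 - 7)/(13 - 7) × (6.9 - 10)/(13 - 10) = 0.002728

P(6.9) = 13×L_0(6.9) + (-13)×L_1(6.9) + 25×L_2(6.9) + (-9)×L_3(6.9) + (-5)×L_4(6.9)
P(6.9) = 24.809815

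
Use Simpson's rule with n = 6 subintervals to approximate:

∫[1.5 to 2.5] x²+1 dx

f(x) = x²+1
a = 1.5, b = 2.5, n = 6
h = (b - a)/n = 0.166667

Simpson's rule: (h/3)[f(x₀) + 4f(x₁) + 2f(x₂) + ... + f(xₙ)]

x_0 = 1.5000, f(x_0) = 3.250000, coefficient = 1
x_1 = 1.6667, f(x_1) = 3.777778, coefficient = 4
x_2 = 1.8333, f(x_2) = 4.361111, coefficient = 2
x_3 = 2.0000, f(x_3) = 5.000000, coefficient = 4
x_4 = 2.1667, f(x_4) = 5.694444, coefficient = 2
x_5 = 2.3333, f(x_5) = 6.444444, coefficient = 4
x_6 = 2.5000, f(x_6) = 7.250000, coefficient = 1

I ≈ (0.166667/3) × 91.500000 = 5.083333
Exact value: 5.083333
Error: 0.000000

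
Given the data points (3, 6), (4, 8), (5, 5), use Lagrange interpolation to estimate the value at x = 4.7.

Lagrange interpolation formula:
P(x) = Σ yᵢ × Lᵢ(x)
where Lᵢ(x) = Π_{j≠i} (x - xⱼ)/(xᵢ - xⱼ)

L_0(4.7) = (4.7 - 4)/(3 - 4) × (4.7 - 5)/(3 - 5) = -0.105000
L_1(4.7) = (4.7 - 3)/(4 - 3) × (4.7 - 5)/(4 - 5) = 0.510000
L_2(4.7) = (4.7 - 3)/(5 - 3) × (4.7 - 4)/(5 - 4) = 0.595000

P(4.7) = 6×L_0(4.7) + 8×L_1(4.7) + 5×L_2(4.7)
P(4.7) = 6.425000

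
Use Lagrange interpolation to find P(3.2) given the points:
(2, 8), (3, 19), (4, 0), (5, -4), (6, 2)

Lagrange interpolation formula:
P(x) = Σ yᵢ × Lᵢ(x)
where Lᵢ(x) = Π_{j≠i} (x - xⱼ)/(xᵢ - xⱼ)

L_0(3.2) = (3.2 - 3)/(2 - 3) × (3.2 - 4)/(2 - 4) × (3.2 - 5)/(2 - 5) × (3.2 - 6)/(2 - 6) = -0.033600
L_1(3.2) = (3.2 - 2)/(3 - 2) × (3.2 - 4)/(3 - 4) × (3.2 - 5)/(3 - 5) × (3.2 - 6)/(3 - 6) = 0.806400
L_2(3.2) = (3.2 - 2)/(4 - 2) × (3.2 - 3)/(4 - 3) × (3.2 - 5)/(4 - 5) × (3.2 - 6)/(4 - 6) = 0.302400
L_3(3.2) = (3.2 - 2)/(5 - 2) × (3.2 - 3)/(5 - 3) × (3.2 - 4)/(5 - 4) × (3.2 - 6)/(5 - 6) = -0.089600
L_4(3.2) = (3.2 - 2)/(6 - 2) × (3.2 - 3)/(6 - 3) × (3.2 - 4)/(6 - 4) × (3.2 - 5)/(6 - 5) = 0.014400

P(3.2) = 8×L_0(3.2) + 19×L_1(3.2) + 0×L_2(3.2) + (-4)×L_3(3.2) + 2×L_4(3.2)
P(3.2) = 15.440000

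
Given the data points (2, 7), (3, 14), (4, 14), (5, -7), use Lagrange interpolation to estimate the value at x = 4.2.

Lagrange interpolation formula:
P(x) = Σ yᵢ × Lᵢ(x)
where Lᵢ(x) = Π_{j≠i} (x - xⱼ)/(xᵢ - xⱼ)

L_0(4.2) = (4.2 - 3)/(2 - 3) × (4.2 - 4)/(2 - 4) × (4.2 - 5)/(2 - 5) = 0.032000
L_1(4.2) = (4.2 - 2)/(3 - 2) × (4.2 - 4)/(3 - 4) × (4.2 - 5)/(3 - 5) = -0.176000
L_2(4.2) = (4.2 - 2)/(4 - 2) × (4.2 - 3)/(4 - 3) × (4.2 - 5)/(4 - 5) = 1.056000
L_3(4.2) = (4.2 - 2)/(5 - 2) × (4.2 - 3)/(5 - 3) × (4.2 - 4)/(5 - 4) = 0.088000

P(4.2) = 7×L_0(4.2) + 14×L_1(4.2) + 14×L_2(4.2) + (-7)×L_3(4.2)
P(4.2) = 11.928000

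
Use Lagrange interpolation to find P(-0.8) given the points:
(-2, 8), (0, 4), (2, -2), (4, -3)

Lagrange interpolation formula:
P(x) = Σ yᵢ × Lᵢ(x)
where Lᵢ(x) = Π_{j≠i} (x - xⱼ)/(xᵢ - xⱼ)

L_0(-0.8) = (-0.8 - 0)/(-2 - 0) × (-0.8 - 2)/(-2 - 2) × (-0.8 - 4)/(-2 - 4) = 0.224000
L_1(-0.8) = (-0.8 - (-2))/(0 - (-2)) × (-0.8 - 2)/(0 - 2) × (-0.8 - 4)/(0 - 4) = 1.008000
L_2(-0.8) = (-0.8 - (-2))/(2 - (-2)) × (-0.8 - 0)/(2 - 0) × (-0.8 - 4)/(2 - 4) = -0.288000
L_3(-0.8) = (-0.8 - (-2))/(4 - (-2)) × (-0.8 - 0)/(4 - 0) × (-0.8 - 2)/(4 - 2) = 0.056000

P(-0.8) = 8×L_0(-0.8) + 4×L_1(-0.8) + (-2)×L_2(-0.8) + (-3)×L_3(-0.8)
P(-0.8) = 6.232000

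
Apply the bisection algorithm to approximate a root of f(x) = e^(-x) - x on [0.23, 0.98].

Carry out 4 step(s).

f(x) = e^(-x) - x
Initial interval: [0.23, 0.98]

Iteration 1:
  c_1 = (0.230000 + 0.980000)/2 = 0.605000
  f(c_1) = f(0.605000) = -0.058926
  f(a) × f(c) < 0, new interval: [0.230000, 0.605000]
Iteration 2:
  c_2 = (0.230000 + 0.605000)/2 = 0.417500
  f(c_2) = f(0.417500) = 0.241191
  f(a) × f(c) ≥ 0, new interval: [0.417500, 0.605000]
Iteration 3:
  c_3 = (0.417500 + 0.605000)/2 = 0.511250
  f(c_3) = f(0.511250) = 0.088495
  f(a) × f(c) ≥ 0, new interval: [0.511250, 0.605000]
Iteration 4:
  c_4 = (0.511250 + 0.605000)/2 = 0.558125
  f(c_4) = f(0.558125) = 0.014156
  f(a) × f(c) ≥ 0, new interval: [0.558125, 0.605000]

After 4 iteration(s), the approximation is c_4 = 0.558125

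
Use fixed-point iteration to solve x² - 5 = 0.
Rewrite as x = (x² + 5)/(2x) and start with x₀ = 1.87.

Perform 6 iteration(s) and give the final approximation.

Equation: x² - 5 = 0
Fixed-point form: x = (x² + 5)/(2x)
x₀ = 1.87

x_1 = g(1.870000) = 2.271898
x_2 = g(2.271898) = 2.236351
x_3 = g(2.236351) = 2.236068
x_4 = g(2.236068) = 2.236068
x_5 = g(2.236068) = 2.236068
x_6 = g(2.236068) = 2.236068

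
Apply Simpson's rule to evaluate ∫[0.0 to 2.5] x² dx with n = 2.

f(x) = x²
a = 0.0, b = 2.5, n = 2
h = (b - a)/n = 1.250000

Simpson's rule: (h/3)[f(x₀) + 4f(x₁) + 2f(x₂) + ... + f(xₙ)]

x_0 = 0.0000, f(x_0) = 0.000000, coefficient = 1
x_1 = 1.2500, f(x_1) = 1.562500, coefficient = 4
x_2 = 2.5000, f(x_2) = 6.250000, coefficient = 1

I ≈ (1.250000/3) × 12.500000 = 5.208333
Exact value: 5.208333
Error: 0.000000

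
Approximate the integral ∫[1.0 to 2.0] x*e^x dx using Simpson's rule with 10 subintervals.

f(x) = x*e^x
a = 1.0, b = 2.0, n = 10
h = (b - a)/n = 0.100000

Simpson's rule: (h/3)[f(x₀) + 4f(x₁) + 2f(x₂) + ... + f(xₙ)]

x_0 = 1.0000, f(x_0) = 2.718282, coefficient = 1
x_1 = 1.1000, f(x_1) = 3.304583, coefficient = 4
x_2 = 1.2000, f(x_2) = 3.984140, coefficient = 2
x_3 = 1.3000, f(x_3) = 4.770086, coefficient = 4
x_4 = 1.4000, f(x_4) = 5.677280, coefficient = 2
x_5 = 1.5000, f(x_5) = 6.722534, coefficient = 4
x_6 = 1.6000, f(x_6) = 7.924852, coefficient = 2
x_7 = 1.7000, f(x_7) = 9.305711, coefficient = 4
x_8 = 1.8000, f(x_8) = 10.889365, coefficient = 2
x_9 = 1.9000, f(x_9) = 12.703199, coefficient = 4
x_10 = 2.0000, f(x_10) = 14.778112, coefficient = 1

I ≈ (0.100000/3) × 221.672117 = 7.389071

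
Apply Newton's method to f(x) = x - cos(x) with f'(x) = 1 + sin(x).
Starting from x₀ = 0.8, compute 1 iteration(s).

f(x) = x - cos(x)
f'(x) = 1 + sin(x)
x₀ = 0.8

Newton-Raphson formula: x_{n+1} = x_n - f(x_n)/f'(x_n)

Iteration 1:
  f(0.800000) = 0.103293
  f'(0.800000) = 1.717356
  x_1 = 0.800000 - 0.103293/1.717356 = 0.739853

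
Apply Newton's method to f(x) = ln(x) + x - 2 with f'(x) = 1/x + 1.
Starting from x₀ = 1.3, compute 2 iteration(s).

f(x) = ln(x) + x - 2
f'(x) = 1/x + 1
x₀ = 1.3

Newton-Raphson formula: x_{n+1} = x_n - f(x_n)/f'(x_n)

Iteration 1:
  f(1.300000) = -0.437636
  f'(1.300000) = 1.769231
  x_1 = 1.300000 - (-0.437636)/1.769231 = 1.547359
Iteration 2:
  f(1.547359) = -0.016091
  f'(1.547359) = 1.646262
  x_2 = 1.547359 - (-0.016091)/1.646262 = 1.557134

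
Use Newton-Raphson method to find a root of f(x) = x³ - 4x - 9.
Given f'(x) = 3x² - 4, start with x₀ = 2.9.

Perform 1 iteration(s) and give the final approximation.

f(x) = x³ - 4x - 9
f'(x) = 3x² - 4
x₀ = 2.9

Newton-Raphson formula: x_{n+1} = x_n - f(x_n)/f'(x_n)

Iteration 1:
  f(2.900000) = 3.789000
  f'(2.900000) = 21.230000
  x_1 = 2.900000 - 3.789000/21.230000 = 2.721526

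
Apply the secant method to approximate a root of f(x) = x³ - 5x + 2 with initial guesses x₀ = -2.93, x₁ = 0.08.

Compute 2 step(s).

f(x) = x³ - 5x + 2
x₀ = -2.93, x₁ = 0.08

Secant formula: x_{n+1} = x_n - f(x_n)(x_n - x_{n-1})/(f(x_n) - f(x_{n-1}))

Iteration 1:
  f(-2.930000) = -8.503757
  f(0.080000) = 1.600512
  x_2 = 0.080000 - 1.600512×(0.080000 - (-2.930000))/(1.600512 - (-8.503757))
       = -0.396783
Iteration 2:
  f(0.080000) = 1.600512
  f(-0.396783) = 3.921446
  x_3 = -0.396783 - 3.921446×(-0.396783 - 0.080000)/(3.921446 - 1.600512)
       = 0.408789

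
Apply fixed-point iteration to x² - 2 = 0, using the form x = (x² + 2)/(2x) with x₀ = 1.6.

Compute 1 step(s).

Equation: x² - 2 = 0
Fixed-point form: x = (x² + 2)/(2x)
x₀ = 1.6

x_1 = g(1.600000) = 1.425000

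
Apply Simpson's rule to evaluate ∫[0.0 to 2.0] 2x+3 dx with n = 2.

f(x) = 2x+3
a = 0.0, b = 2.0, n = 2
h = (b - a)/n = 1.000000

Simpson's rule: (h/3)[f(x₀) + 4f(x₁) + 2f(x₂) + ... + f(xₙ)]

x_0 = 0.0000, f(x_0) = 3.000000, coefficient = 1
x_1 = 1.0000, f(x_1) = 5.000000, coefficient = 4
x_2 = 2.0000, f(x_2) = 7.000000, coefficient = 1

I ≈ (1.000000/3) × 30.000000 = 10.000000
Exact value: 10.000000
Error: 0.000000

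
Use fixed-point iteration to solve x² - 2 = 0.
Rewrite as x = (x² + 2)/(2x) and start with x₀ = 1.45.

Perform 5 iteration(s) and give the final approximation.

Equation: x² - 2 = 0
Fixed-point form: x = (x² + 2)/(2x)
x₀ = 1.45

x_1 = g(1.450000) = 1.414655
x_2 = g(1.414655) = 1.414214
x_3 = g(1.414214) = 1.414214
x_4 = g(1.414214) = 1.414214
x_5 = g(1.414214) = 1.414214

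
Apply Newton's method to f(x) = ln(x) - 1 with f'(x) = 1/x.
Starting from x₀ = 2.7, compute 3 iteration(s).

f(x) = ln(x) - 1
f'(x) = 1/x
x₀ = 2.7

Newton-Raphson formula: x_{n+1} = x_n - f(x_n)/f'(x_n)

Iteration 1:
  f(2.700000) = -0.006748
  f'(2.700000) = 0.370370
  x_1 = 2.700000 - (-0.006748)/0.370370 = 2.718220
Iteration 2:
  f(2.718220) = -0.000023
  f'(2.718220) = 0.367888
  x_2 = 2.718220 - (-0.000023)/0.367888 = 2.718282
Iteration 3:
  f(2.718282) = 0.000000
  f'(2.718282) = 0.367879
  x_3 = 2.718282 - 0.000000/0.367879 = 2.718282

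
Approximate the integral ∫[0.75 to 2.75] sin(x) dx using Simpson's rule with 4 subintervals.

f(x) = sin(x)
a = 0.75, b = 2.75, n = 4
h = (b - a)/n = 0.500000

Simpson's rule: (h/3)[f(x₀) + 4f(x₁) + 2f(x₂) + ... + f(xₙ)]

x_0 = 0.7500, f(x_0) = 0.681639, coefficient = 1
x_1 = 1.2500, f(x_1) = 0.948985, coefficient = 4
x_2 = 1.7500, f(x_2) = 0.983986, coefficient = 2
x_3 = 2.2500, f(x_3) = 0.778073, coefficient = 4
x_4 = 2.7500, f(x_4) = 0.381661, coefficient = 1

I ≈ (0.500000/3) × 9.939503 = 1.656584
Exact value: 1.655991
Error: 0.000593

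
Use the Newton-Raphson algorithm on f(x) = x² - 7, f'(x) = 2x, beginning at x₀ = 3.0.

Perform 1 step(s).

f(x) = x² - 7
f'(x) = 2x
x₀ = 3.0

Newton-Raphson formula: x_{n+1} = x_n - f(x_n)/f'(x_n)

Iteration 1:
  f(3.000000) = 2.000000
  f'(3.000000) = 6.000000
  x_1 = 3.000000 - 2.000000/6.000000 = 2.666667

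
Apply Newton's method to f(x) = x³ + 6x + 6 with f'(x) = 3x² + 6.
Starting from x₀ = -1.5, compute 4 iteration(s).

f(x) = x³ + 6x + 6
f'(x) = 3x² + 6
x₀ = -1.5

Newton-Raphson formula: x_{n+1} = x_n - f(x_n)/f'(x_n)

Iteration 1:
  f(-1.500000) = -6.375000
  f'(-1.500000) = 12.750000
  x_1 = -1.500000 - (-6.375000)/12.750000 = -1.000000
Iteration 2:
  f(-1.000000) = -1.000000
  f'(-1.000000) = 9.000000
  x_2 = -1.000000 - (-1.000000)/9.000000 = -0.888889
Iteration 3:
  f(-0.888889) = -0.035665
  f'(-0.888889) = 8.370370
  x_3 = -0.888889 - (-0.035665)/8.370370 = -0.884628
Iteration 4:
  f(-0.884628) = -0.000048
  f'(-0.884628) = 8.347700
  x_4 = -0.884628 - (-0.000048)/8.347700 = -0.884622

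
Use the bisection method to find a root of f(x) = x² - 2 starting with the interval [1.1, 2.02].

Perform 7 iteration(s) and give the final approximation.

f(x) = x² - 2
Initial interval: [1.1, 2.02]

Iteration 1:
  c_1 = (1.100000 + 2.020000)/2 = 1.560000
  f(c_1) = f(1.560000) = 0.433600
  f(a) × f(c) < 0, new interval: [1.100000, 1.560000]
Iteration 2:
  c_2 = (1.100000 + 1.560000)/2 = 1.330000
  f(c_2) = f(1.330000) = -0.231100
  f(a) × f(c) ≥ 0, new interval: [1.330000, 1.560000]
Iteration 3:
  c_3 = (1.330000 + 1.560000)/2 = 1.445000
  f(c_3) = f(1.445000) = 0.088025
  f(a) × f(c) < 0, new interval: [1.330000, 1.445000]
Iteration 4:
  c_4 = (1.330000 + 1.445000)/2 = 1.387500
  f(c_4) = f(1.387500) = -0.074844
  f(a) × f(c) ≥ 0, new interval: [1.387500, 1.445000]
Iteration 5:
  c_5 = (1.387500 + 1.445000)/2 = 1.416250
  f(c_5) = f(1.416250) = 0.005764
  f(a) × f(c) < 0, new interval: [1.387500, 1.416250]
Iteration 6:
  c_6 = (1.387500 + 1.416250)/2 = 1.401875
  f(c_6) = f(1.401875) = -0.034746
  f(a) × f(c) ≥ 0, new interval: [1.401875, 1.416250]
Iteration 7:
  c_7 = (1.401875 + 1.416250)/2 = 1.409063
  f(c_7) = f(1.409063) = -0.014543
  f(a) × f(c) ≥ 0, new interval: [1.409063, 1.416250]

After 7 iteration(s), the approximation is c_7 = 1.409063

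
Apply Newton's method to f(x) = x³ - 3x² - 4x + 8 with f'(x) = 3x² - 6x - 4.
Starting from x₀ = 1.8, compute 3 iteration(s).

f(x) = x³ - 3x² - 4x + 8
f'(x) = 3x² - 6x - 4
x₀ = 1.8

Newton-Raphson formula: x_{n+1} = x_n - f(x_n)/f'(x_n)

Iteration 1:
  f(1.800000) = -3.088000
  f'(1.800000) = -5.080000
  x_1 = 1.800000 - (-3.088000)/(-5.080000) = 1.192126
Iteration 2:
  f(1.192126) = 0.662210
  f'(1.192126) = -6.889263
  x_2 = 1.192126 - 0.662210/(-6.889263) = 1.288248
Iteration 3:
  f(1.288248) = 0.006214
  f'(1.288248) = -6.750739
  x_3 = 1.288248 - 0.006214/(-6.750739) = 1.289168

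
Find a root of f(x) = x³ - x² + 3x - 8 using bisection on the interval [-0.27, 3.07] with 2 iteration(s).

f(x) = x³ - x² + 3x - 8
Initial interval: [-0.27, 3.07]

Iteration 1:
  c_1 = (-0.270000 + 3.070000)/2 = 1.400000
  f(c_1) = f(1.400000) = -3.016000
  f(a) × f(c) ≥ 0, new interval: [1.400000, 3.070000]
Iteration 2:
  c_2 = (1.400000 + 3.070000)/2 = 2.235000
  f(c_2) = f(2.235000) = 4.874103
  f(a) × f(c) < 0, new interval: [1.400000, 2.235000]

After 2 iteration(s), the approximation is c_2 = 2.235000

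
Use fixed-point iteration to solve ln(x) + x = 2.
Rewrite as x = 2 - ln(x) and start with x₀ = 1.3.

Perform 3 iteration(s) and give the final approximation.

Equation: ln(x) + x = 2
Fixed-point form: x = 2 - ln(x)
x₀ = 1.3

x_1 = g(1.300000) = 1.737636
x_2 = g(1.737636) = 1.447475
x_3 = g(1.447475) = 1.630180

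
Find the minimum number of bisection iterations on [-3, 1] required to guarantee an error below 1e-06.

We need (b-a)/2^n ≤ 1e-06
(1 - (-3))/2^n ≤ 1e-06
4/2^n ≤ 1e-06
2^n ≥ 4000000
n ≥ log₂(4000000) = 21.93
n ≥ 22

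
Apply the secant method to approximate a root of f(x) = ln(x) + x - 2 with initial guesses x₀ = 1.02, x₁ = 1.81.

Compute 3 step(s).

f(x) = ln(x) + x - 2
x₀ = 1.02, x₁ = 1.81

Secant formula: x_{n+1} = x_n - f(x_n)(x_n - x_{n-1})/(f(x_n) - f(x_{n-1}))

Iteration 1:
  f(1.020000) = -0.960197
  f(1.810000) = 0.403327
  x_2 = 1.810000 - 0.403327×(1.810000 - 1.020000)/(0.403327 - (-0.960197))
       = 1.576320
Iteration 2:
  f(1.810000) = 0.403327
  f(1.576320) = 0.031413
  x_3 = 1.576320 - 0.031413×(1.576320 - 1.810000)/(0.031413 - 0.403327)
       = 1.556583
Iteration 3:
  f(1.576320) = 0.031413
  f(1.556583) = -0.000925
  x_4 = 1.556583 - (-0.000925)×(1.556583 - 1.576320)/(-0.000925 - 0.031413)
       = 1.557147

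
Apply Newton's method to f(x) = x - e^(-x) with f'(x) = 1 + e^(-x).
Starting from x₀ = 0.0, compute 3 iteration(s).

f(x) = x - e^(-x)
f'(x) = 1 + e^(-x)
x₀ = 0.0

Newton-Raphson formula: x_{n+1} = x_n - f(x_n)/f'(x_n)

Iteration 1:
  f(0.000000) = -1.000000
  f'(0.000000) = 2.000000
  x_1 = 0.000000 - (-1.000000)/2.000000 = 0.500000
Iteration 2:
  f(0.500000) = -0.106531
  f'(0.500000) = 1.606531
  x_2 = 0.500000 - (-0.106531)/1.606531 = 0.566311
Iteration 3:
  f(0.566311) = -0.001305
  f'(0.566311) = 1.567616
  x_3 = 0.566311 - (-0.001305)/1.567616 = 0.567143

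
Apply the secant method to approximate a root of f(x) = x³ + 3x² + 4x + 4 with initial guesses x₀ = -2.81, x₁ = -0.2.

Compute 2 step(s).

f(x) = x³ + 3x² + 4x + 4
x₀ = -2.81, x₁ = -0.2

Secant formula: x_{n+1} = x_n - f(x_n)(x_n - x_{n-1})/(f(x_n) - f(x_{n-1}))

Iteration 1:
  f(-2.810000) = -5.739741
  f(-0.200000) = 3.312000
  x_2 = -0.200000 - 3.312000×(-0.200000 - (-2.810000))/(3.312000 - (-5.739741))
       = -1.154990
Iteration 2:
  f(-0.200000) = 3.312000
  f(-1.154990) = 1.841287
  x_3 = -1.154990 - 1.841287×(-1.154990 - (-0.200000))/(1.841287 - 3.312000)
       = -2.350607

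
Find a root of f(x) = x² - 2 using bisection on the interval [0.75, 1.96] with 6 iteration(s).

f(x) = x² - 2
Initial interval: [0.75, 1.96]

Iteration 1:
  c_1 = (0.750000 + 1.960000)/2 = 1.355000
  f(c_1) = f(1.355000) = -0.163975
  f(a) × f(c) ≥ 0, new interval: [1.355000, 1.960000]
Iteration 2:
  c_2 = (1.355000 + 1.960000)/2 = 1.657500
  f(c_2) = f(1.657500) = 0.747306
  f(a) × f(c) < 0, new interval: [1.355000, 1.657500]
Iteration 3:
  c_3 = (1.355000 + 1.657500)/2 = 1.506250
  f(c_3) = f(1.506250) = 0.268789
  f(a) × f(c) < 0, new interval: [1.355000, 1.506250]
Iteration 4:
  c_4 = (1.355000 + 1.506250)/2 = 1.430625
  f(c_4) = f(1.430625) = 0.046688
  f(a) × f(c) < 0, new interval: [1.355000, 1.430625]
Iteration 5:
  c_5 = (1.355000 + 1.430625)/2 = 1.392813
  f(c_5) = f(1.392813) = -0.060073
  f(a) × f(c) ≥ 0, new interval: [1.392813, 1.430625]
Iteration 6:
  c_6 = (1.392813 + 1.430625)/2 = 1.411719
  f(c_6) = f(1.411719) = -0.007050
  f(a) × f(c) ≥ 0, new interval: [1.411719, 1.430625]

After 6 iteration(s), the approximation is c_6 = 1.411719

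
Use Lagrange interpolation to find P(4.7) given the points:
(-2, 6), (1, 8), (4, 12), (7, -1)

Lagrange interpolation formula:
P(x) = Σ yᵢ × Lᵢ(x)
where Lᵢ(x) = Π_{j≠i} (x - xⱼ)/(xᵢ - xⱼ)

L_0(4.7) = (4.7 - 1)/(-2 - 1) × (4.7 - 4)/(-2 - 4) × (4.7 - 7)/(-2 - 7) = 0.036772
L_1(4.7) = (4.7 - (-2))/(1 - (-2)) × (4.7 - 4)/(1 - 4) × (4.7 - 7)/(1 - 7) = -0.199759
L_2(4.7) = (4.7 - (-2))/(4 - (-2)) × (4.7 - 1)/(4 - 1) × (4.7 - 7)/(4 - 7) = 1.055870
L_3(4.7) = (4.7 - (-2))/(7 - (-2)) × (4.7 - 1)/(7 - 1) × (4.7 - 4)/(7 - 4) = 0.107117

P(4.7) = 6×L_0(4.7) + 8×L_1(4.7) + 12×L_2(4.7) + (-1)×L_3(4.7)
P(4.7) = 11.185883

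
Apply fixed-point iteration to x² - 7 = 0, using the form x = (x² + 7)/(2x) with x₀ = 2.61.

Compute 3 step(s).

Equation: x² - 7 = 0
Fixed-point form: x = (x² + 7)/(2x)
x₀ = 2.61

x_1 = g(2.610000) = 2.645996
x_2 = g(2.645996) = 2.645751
x_3 = g(2.645751) = 2.645751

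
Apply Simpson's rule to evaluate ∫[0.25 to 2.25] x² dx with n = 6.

f(x) = x²
a = 0.25, b = 2.25, n = 6
h = (b - a)/n = 0.333333

Simpson's rule: (h/3)[f(x₀) + 4f(x₁) + 2f(x₂) + ... + f(xₙ)]

x_0 = 0.2500, f(x_0) = 0.062500, coefficient = 1
x_1 = 0.5833, f(x_1) = 0.340278, coefficient = 4
x_2 = 0.9167, f(x_2) = 0.840278, coefficient = 2
x_3 = 1.2500, f(x_3) = 1.562500, coefficient = 4
x_4 = 1.5833, f(x_4) = 2.506944, coefficient = 2
x_5 = 1.9167, f(x_5) = 3.673611, coefficient = 4
x_6 = 2.2500, f(x_6) = 5.062500, coefficient = 1

I ≈ (0.333333/3) × 34.125000 = 3.791667
Exact value: 3.791667
Error: 0.000000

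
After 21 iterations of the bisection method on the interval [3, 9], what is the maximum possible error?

Bisection error bound: |error| ≤ (b-a)/2^n
|error| ≤ (9 - 3)/2^21 = 6/2^21
|error| ≤ 0.0000028610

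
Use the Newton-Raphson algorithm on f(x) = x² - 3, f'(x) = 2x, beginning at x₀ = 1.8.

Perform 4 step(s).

f(x) = x² - 3
f'(x) = 2x
x₀ = 1.8

Newton-Raphson formula: x_{n+1} = x_n - f(x_n)/f'(x_n)

Iteration 1:
  f(1.800000) = 0.240000
  f'(1.800000) = 3.600000
  x_1 = 1.800000 - 0.240000/3.600000 = 1.733333
Iteration 2:
  f(1.733333) = 0.004444
  f'(1.733333) = 3.466667
  x_2 = 1.733333 - 0.004444/3.466667 = 1.732051
Iteration 3:
  f(1.732051) = 0.000002
  f'(1.732051) = 3.464103
  x_3 = 1.732051 - 0.000002/3.464103 = 1.732051
Iteration 4:
  f(1.732051) = 0.000000
  f'(1.732051) = 3.464102
  x_4 = 1.732051 - 0.000000/3.464102 = 1.732051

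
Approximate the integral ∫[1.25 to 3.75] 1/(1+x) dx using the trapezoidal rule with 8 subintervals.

f(x) = 1/(1+x)
a = 1.25, b = 3.75, n = 8
h = (b - a)/n = 0.312500

Trapezoidal rule: (h/2)[f(x₀) + 2f(x₁) + 2f(x₂) + ... + f(xₙ)]

x_0 = 1.2500, f(x_0) = 0.444444, coefficient = 1
x_1 = 1.5625, f(x_1) = 0.390244, coefficient = 2
x_2 = 1.8750, f(x_2) = 0.347826, coefficient = 2
x_3 = 2.1875, f(x_3) = 0.313725, coefficient = 2
x_4 = 2.5000, f(x_4) = 0.285714, coefficient = 2
x_5 = 2.8125, f(x_5) = 0.262295, coefficient = 2
x_6 = 3.1250, f(x_6) = 0.242424, coefficient = 2
x_7 = 3.4375, f(x_7) = 0.225352, coefficient = 2
x_8 = 3.7500, f(x_8) = 0.210526, coefficient = 1

I ≈ (0.312500/2) × 4.790133 = 0.748458
Exact value: 0.747214
Error: 0.001244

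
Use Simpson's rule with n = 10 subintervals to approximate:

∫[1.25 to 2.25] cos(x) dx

f(x) = cos(x)
a = 1.25, b = 2.25, n = 10
h = (b - a)/n = 0.100000

Simpson's rule: (h/3)[f(x₀) + 4f(x₁) + 2f(x₂) + ... + f(xₙ)]

x_0 = 1.2500, f(x_0) = 0.315322, coefficient = 1
x_1 = 1.3500, f(x_1) = 0.219007, coefficient = 4
x_2 = 1.4500, f(x_2) = 0.120503, coefficient = 2
x_3 = 1.5500, f(x_3) = 0.020795, coefficient = 4
x_4 = 1.6500, f(x_4) = -0.079121, coefficient = 2
x_5 = 1.7500, f(x_5) = -0.178246, coefficient = 4
x_6 = 1.8500, f(x_6) = -0.275590, coefficient = 2
x_7 = 1.9500, f(x_7) = -0.370181, coefficient = 4
x_8 = 2.0500, f(x_8) = -0.461073, coefficient = 2
x_9 = 2.1500, f(x_9) = -0.547358, coefficient = 4
x_10 = 2.2500, f(x_10) = -0.628174, coefficient = 1

I ≈ (0.100000/3) × -5.127346 = -0.170912
Exact value: -0.170911
Error: 0.000000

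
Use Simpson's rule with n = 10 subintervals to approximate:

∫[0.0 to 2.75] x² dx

f(x) = x²
a = 0.0, b = 2.75, n = 10
h = (b - a)/n = 0.275000

Simpson's rule: (h/3)[f(x₀) + 4f(x₁) + 2f(x₂) + ... + f(xₙ)]

x_0 = 0.0000, f(x_0) = 0.000000, coefficient = 1
x_1 = 0.2750, f(x_1) = 0.075625, coefficient = 4
x_2 = 0.5500, f(x_2) = 0.302500, coefficient = 2
x_3 = 0.8250, f(x_3) = 0.680625, coefficient = 4
x_4 = 1.1000, f(x_4) = 1.210000, coefficient = 2
x_5 = 1.3750, f(x_5) = 1.890625, coefficient = 4
x_6 = 1.6500, f(x_6) = 2.722500, coefficient = 2
x_7 = 1.9250, f(x_7) = 3.705625, coefficient = 4
x_8 = 2.2000, f(x_8) = 4.840000, coefficient = 2
x_9 = 2.4750, f(x_9) = 6.125625, coefficient = 4
x_10 = 2.7500, f(x_10) = 7.562500, coefficient = 1

I ≈ (0.275000/3) × 75.625000 = 6.932292
Exact value: 6.932292
Error: 0.000000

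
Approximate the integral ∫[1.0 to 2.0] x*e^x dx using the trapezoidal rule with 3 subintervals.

f(x) = x*e^x
a = 1.0, b = 2.0, n = 3
h = (b - a)/n = 0.333333

Trapezoidal rule: (h/2)[f(x₀) + 2f(x₁) + 2f(x₂) + ... + f(xₙ)]

x_0 = 1.0000, f(x_0) = 2.718282, coefficient = 1
x_1 = 1.3333, f(x_1) = 5.058224, coefficient = 2
x_2 = 1.6667, f(x_2) = 8.824150, coefficient = 2
x_3 = 2.0000, f(x_3) = 14.778112, coefficient = 1

I ≈ (0.333333/2) × 45.261142 = 7.543524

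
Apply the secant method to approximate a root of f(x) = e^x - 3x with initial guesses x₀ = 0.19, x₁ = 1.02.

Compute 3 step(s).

f(x) = e^x - 3x
x₀ = 0.19, x₁ = 1.02

Secant formula: x_{n+1} = x_n - f(x_n)(x_n - x_{n-1})/(f(x_n) - f(x_{n-1}))

Iteration 1:
  f(0.190000) = 0.639250
  f(1.020000) = -0.286805
  x_2 = 1.020000 - (-0.286805)×(1.020000 - 0.190000)/(-0.286805 - 0.639250)
       = 0.762944
Iteration 2:
  f(1.020000) = -0.286805
  f(0.762944) = -0.144251
  x_3 = 0.762944 - (-0.144251)×(0.762944 - 1.020000)/(-0.144251 - (-0.286805))
       = 0.502827
Iteration 3:
  f(0.762944) = -0.144251
  f(0.502827) = 0.144907
  x_4 = 0.502827 - 0.144907×(0.502827 - 0.762944)/(0.144907 - (-0.144251))
       = 0.633181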